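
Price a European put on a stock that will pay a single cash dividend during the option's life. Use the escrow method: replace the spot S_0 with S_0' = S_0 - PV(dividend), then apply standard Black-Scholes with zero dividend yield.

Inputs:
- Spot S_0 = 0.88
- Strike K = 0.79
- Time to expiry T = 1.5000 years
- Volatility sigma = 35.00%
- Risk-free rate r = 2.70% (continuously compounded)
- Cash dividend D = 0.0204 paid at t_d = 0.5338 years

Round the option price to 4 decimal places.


Answer: Price = 0.0924

Derivation:
PV(D) = D * exp(-r * t_d) = 0.0204 * 0.98569076 = 0.02010809
S_0' = S_0 - PV(D) = 0.8800 - 0.02010809 = 0.85989191
d1 = (ln(S_0'/K) + (r + sigma^2/2)*T) / (sigma*sqrt(T)) = 0.50657489
d2 = d1 - sigma*sqrt(T) = 0.07791418
exp(-rT) = 0.96030916
N(-d1) = 0.30622657; N(-d2) = 0.46894816
P = K * exp(-rT) * N(-d2) - S_0' * N(-d1) = 0.7900 * 0.96030916 * 0.46894816 - 0.85989191 * 0.30622657 = 0.0924


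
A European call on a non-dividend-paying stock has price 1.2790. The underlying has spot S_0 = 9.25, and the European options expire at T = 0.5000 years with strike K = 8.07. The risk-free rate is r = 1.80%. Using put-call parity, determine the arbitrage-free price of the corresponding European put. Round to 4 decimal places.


Put-call parity: C - P = S_0 * exp(-qT) - K * exp(-rT).
S_0 * exp(-qT) = 9.2500 * 1.00000000 = 9.25000000
K * exp(-rT) = 8.0700 * 0.99104038 = 7.99769586
P = C - S*exp(-qT) + K*exp(-rT)
P = 1.2790 - 9.25000000 + 7.99769586 = 0.0267

Answer: Put price = 0.0267


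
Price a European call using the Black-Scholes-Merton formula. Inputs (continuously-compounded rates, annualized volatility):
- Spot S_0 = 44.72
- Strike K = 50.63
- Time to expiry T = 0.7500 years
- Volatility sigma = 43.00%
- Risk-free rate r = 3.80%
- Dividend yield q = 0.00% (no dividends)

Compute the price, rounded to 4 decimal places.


Answer: Price = 4.9179

Derivation:
d1 = (ln(S/K) + (r - q + 0.5*sigma^2) * T) / (sigma * sqrt(T)) = -0.07058700
d2 = d1 - sigma * sqrt(T) = -0.44297792
exp(-rT) = 0.97190229; exp(-qT) = 1.00000000
C = S_0 * exp(-qT) * N(d1) - K * exp(-rT) * N(d2)
N(d1) = 0.47186323; N(d2) = 0.32889085
C = 44.7200 * 1.00000000 * 0.47186323 - 50.6300 * 0.97190229 * 0.32889085 = 4.9179


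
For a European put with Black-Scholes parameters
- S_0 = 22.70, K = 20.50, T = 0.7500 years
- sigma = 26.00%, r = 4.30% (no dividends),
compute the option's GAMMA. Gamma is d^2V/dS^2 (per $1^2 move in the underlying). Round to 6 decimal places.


d1 = 0.7085421853; d2 = 0.4833755803
phi(d1) = 0.3103810486; exp(-qT) = 1.0000000000; exp(-rT) = 0.9682644857
Gamma = exp(-qT) * phi(d1) / (S * sigma * sqrt(T)) = 1.0000000000 * 0.3103810486 / (22.7000 * 0.2600 * 0.8660254038) = 0.060725

Answer: Gamma = 0.060725


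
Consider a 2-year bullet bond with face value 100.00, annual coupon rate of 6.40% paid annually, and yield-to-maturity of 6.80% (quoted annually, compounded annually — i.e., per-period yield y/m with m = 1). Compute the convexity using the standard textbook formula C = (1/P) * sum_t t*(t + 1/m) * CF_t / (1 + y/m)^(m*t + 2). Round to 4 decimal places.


Coupon per period c = face * coupon_rate / m = 6.400000
Periods per year m = 1; per-period yield y/m = 0.068000
Number of cashflows N = 2
Cashflows (t years, CF_t, discount factor 1/(1+y/m)^(m*t), PV):
  t = 1.0000: CF_t = 6.400000, DF = 0.936330, PV = 5.992509
  t = 2.0000: CF_t = 106.400000, DF = 0.876713, PV = 93.282274
Price P = sum_t PV_t = 99.274783
Convexity numerator sum_t t*(t + 1/m) * CF_t / (1+y/m)^(m*t + 2):
  t = 1.0000: term = 10.507423
  t = 2.0000: term = 490.690746
Convexity = (1/P) * sum = 501.198169 / 99.274783 = 5.048595

Answer: Convexity = 5.0486


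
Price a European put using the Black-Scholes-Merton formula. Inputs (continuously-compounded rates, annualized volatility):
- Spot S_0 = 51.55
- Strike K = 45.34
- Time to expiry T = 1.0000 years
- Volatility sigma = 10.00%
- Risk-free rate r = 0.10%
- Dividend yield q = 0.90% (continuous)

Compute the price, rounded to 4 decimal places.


d1 = (ln(S/K) + (r - q + 0.5*sigma^2) * T) / (sigma * sqrt(T)) = 1.25362565
d2 = d1 - sigma * sqrt(T) = 1.15362565
exp(-rT) = 0.99900050; exp(-qT) = 0.99104038
P = K * exp(-rT) * N(-d2) - S_0 * exp(-qT) * N(-d1)
N(-d1) = 0.10498905; N(-d2) = 0.12432684
P = 45.3400 * 0.99900050 * 0.12432684 - 51.5500 * 0.99104038 * 0.10498905 = 0.2677

Answer: Price = 0.2677


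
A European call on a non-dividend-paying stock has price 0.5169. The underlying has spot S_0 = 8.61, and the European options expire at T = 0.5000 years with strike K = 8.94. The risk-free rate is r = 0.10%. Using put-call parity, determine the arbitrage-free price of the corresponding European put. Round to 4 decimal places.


Put-call parity: C - P = S_0 * exp(-qT) - K * exp(-rT).
S_0 * exp(-qT) = 8.6100 * 1.00000000 = 8.61000000
K * exp(-rT) = 8.9400 * 0.99950012 = 8.93553112
P = C - S*exp(-qT) + K*exp(-rT)
P = 0.5169 - 8.61000000 + 8.93553112 = 0.8424

Answer: Put price = 0.8424


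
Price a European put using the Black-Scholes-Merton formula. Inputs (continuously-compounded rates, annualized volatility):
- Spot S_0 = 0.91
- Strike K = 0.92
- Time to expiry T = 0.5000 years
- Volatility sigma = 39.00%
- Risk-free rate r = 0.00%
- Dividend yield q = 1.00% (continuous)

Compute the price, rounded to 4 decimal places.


Answer: Price = 0.1075

Derivation:
d1 = (ln(S/K) + (r - q + 0.5*sigma^2) * T) / (sigma * sqrt(T)) = 0.08012401
d2 = d1 - sigma * sqrt(T) = -0.19564764
exp(-rT) = 1.00000000; exp(-qT) = 0.99501248
P = K * exp(-rT) * N(-d2) - S_0 * exp(-qT) * N(-d1)
N(-d1) = 0.46806931; N(-d2) = 0.57755701
P = 0.9200 * 1.00000000 * 0.57755701 - 0.9100 * 0.99501248 * 0.46806931 = 0.1075


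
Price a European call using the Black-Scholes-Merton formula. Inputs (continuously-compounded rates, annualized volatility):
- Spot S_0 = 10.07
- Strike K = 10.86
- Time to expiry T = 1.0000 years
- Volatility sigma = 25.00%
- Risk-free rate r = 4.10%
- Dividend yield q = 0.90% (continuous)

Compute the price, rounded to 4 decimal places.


d1 = (ln(S/K) + (r - q + 0.5*sigma^2) * T) / (sigma * sqrt(T)) = -0.04910243
d2 = d1 - sigma * sqrt(T) = -0.29910243
exp(-rT) = 0.95982913; exp(-qT) = 0.99104038
C = S_0 * exp(-qT) * N(d1) - K * exp(-rT) * N(d2)
N(d1) = 0.48041883; N(d2) = 0.38243095
C = 10.0700 * 0.99104038 * 0.48041883 - 10.8600 * 0.95982913 * 0.38243095 = 0.8081

Answer: Price = 0.8081


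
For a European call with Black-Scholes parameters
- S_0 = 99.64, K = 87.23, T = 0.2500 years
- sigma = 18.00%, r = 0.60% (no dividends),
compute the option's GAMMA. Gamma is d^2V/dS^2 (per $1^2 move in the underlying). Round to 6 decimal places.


Answer: Gamma = 0.013599

Derivation:
d1 = 1.5396153550; d2 = 1.4496153550
phi(d1) = 0.1219497440; exp(-qT) = 1.0000000000; exp(-rT) = 0.9985011244
Gamma = exp(-qT) * phi(d1) / (S * sigma * sqrt(T)) = 1.0000000000 * 0.1219497440 / (99.6400 * 0.1800 * 0.5000000000) = 0.013599


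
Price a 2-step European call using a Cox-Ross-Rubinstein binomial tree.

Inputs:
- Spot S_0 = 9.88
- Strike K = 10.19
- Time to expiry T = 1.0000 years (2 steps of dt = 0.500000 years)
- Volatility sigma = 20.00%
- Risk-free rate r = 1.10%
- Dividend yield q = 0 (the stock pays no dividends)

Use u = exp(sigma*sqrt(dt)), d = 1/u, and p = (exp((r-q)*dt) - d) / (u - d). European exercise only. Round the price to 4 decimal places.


dt = T/N = 0.500000
u = exp(sigma*sqrt(dt)) = 1.151910; d = 1/u = 0.868123
p = (exp((r-q)*dt) - d) / (u - d) = 0.484138
Discount per step: exp(-r*dt) = 0.994515
Stock lattice S(k, i) with i counting down-moves:
  k=0: S(0,0) = 9.8800
  k=1: S(1,0) = 11.3809; S(1,1) = 8.5771
  k=2: S(2,0) = 13.1097; S(2,1) = 9.8800; S(2,2) = 7.4459
Terminal payoffs V(N, i) = max(S_T - K, 0):
  V(2,0) = 2.919737; V(2,1) = 0.000000; V(2,2) = 0.000000
Backward induction: V(k, i) = exp(-r*dt) * [p * V(k+1, i) + (1-p) * V(k+1, i+1)].
  V(1,0) = exp(-r*dt) * [p*2.919737 + (1-p)*0.000000] = 1.405801
  V(1,1) = exp(-r*dt) * [p*0.000000 + (1-p)*0.000000] = 0.000000
  V(0,0) = exp(-r*dt) * [p*1.405801 + (1-p)*0.000000] = 0.676868

Answer: Price = V(0,0) = 0.6769


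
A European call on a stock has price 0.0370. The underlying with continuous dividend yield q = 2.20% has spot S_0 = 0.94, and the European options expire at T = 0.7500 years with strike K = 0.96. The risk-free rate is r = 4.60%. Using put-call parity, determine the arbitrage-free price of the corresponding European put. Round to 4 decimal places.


Answer: Put price = 0.0398

Derivation:
Put-call parity: C - P = S_0 * exp(-qT) - K * exp(-rT).
S_0 * exp(-qT) = 0.9400 * 0.98363538 = 0.92461726
K * exp(-rT) = 0.9600 * 0.96608834 = 0.92744481
P = C - S*exp(-qT) + K*exp(-rT)
P = 0.0370 - 0.92461726 + 0.92744481 = 0.0398


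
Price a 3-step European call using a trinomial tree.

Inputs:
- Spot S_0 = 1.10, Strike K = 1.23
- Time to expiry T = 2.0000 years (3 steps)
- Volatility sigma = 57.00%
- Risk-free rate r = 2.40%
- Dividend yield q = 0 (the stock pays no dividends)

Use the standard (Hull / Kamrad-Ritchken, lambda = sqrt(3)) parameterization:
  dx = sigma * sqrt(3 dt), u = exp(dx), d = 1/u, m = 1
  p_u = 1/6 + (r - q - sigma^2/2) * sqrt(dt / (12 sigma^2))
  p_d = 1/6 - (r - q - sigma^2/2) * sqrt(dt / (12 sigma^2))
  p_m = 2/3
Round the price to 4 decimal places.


Answer: Price = V(0,0) = 0.2926

Derivation:
dt = T/N = 0.666667; dx = sigma*sqrt(3*dt) = 0.806102
u = exp(dx) = 2.239162; d = 1/u = 0.446596
p_u = 0.109416, p_m = 0.666667, p_d = 0.223918
Discount per step: exp(-r*dt) = 0.984127
Stock lattice S(k, j) with j the centered position index:
  k=0: S(0,+0) = 1.1000
  k=1: S(1,-1) = 0.4913; S(1,+0) = 1.1000; S(1,+1) = 2.4631
  k=2: S(2,-2) = 0.2194; S(2,-1) = 0.4913; S(2,+0) = 1.1000; S(2,+1) = 2.4631; S(2,+2) = 5.5152
  k=3: S(3,-3) = 0.0980; S(3,-2) = 0.2194; S(3,-1) = 0.4913; S(3,+0) = 1.1000; S(3,+1) = 2.4631; S(3,+2) = 5.5152; S(3,+3) = 12.3495
Terminal payoffs V(N, j) = max(S_T - K, 0):
  V(3,-3) = 0.000000; V(3,-2) = 0.000000; V(3,-1) = 0.000000; V(3,+0) = 0.000000; V(3,+1) = 1.233078; V(3,+2) = 4.285232; V(3,+3) = 11.119497
Backward induction: V(k, j) = exp(-r*dt) * [p_u * V(k+1, j+1) + p_m * V(k+1, j) + p_d * V(k+1, j-1)]
  V(2,-2) = exp(-r*dt) * [p_u*0.000000 + p_m*0.000000 + p_d*0.000000] = 0.000000
  V(2,-1) = exp(-r*dt) * [p_u*0.000000 + p_m*0.000000 + p_d*0.000000] = 0.000000
  V(2,+0) = exp(-r*dt) * [p_u*1.233078 + p_m*0.000000 + p_d*0.000000] = 0.132777
  V(2,+1) = exp(-r*dt) * [p_u*4.285232 + p_m*1.233078 + p_d*0.000000] = 1.270434
  V(2,+2) = exp(-r*dt) * [p_u*11.119497 + p_m*4.285232 + p_d*1.233078] = 4.280538
  V(1,-1) = exp(-r*dt) * [p_u*0.132777 + p_m*0.000000 + p_d*0.000000] = 0.014297
  V(1,+0) = exp(-r*dt) * [p_u*1.270434 + p_m*0.132777 + p_d*0.000000] = 0.223912
  V(1,+1) = exp(-r*dt) * [p_u*4.280538 + p_m*1.270434 + p_d*0.132777] = 1.323696
  V(0,+0) = exp(-r*dt) * [p_u*1.323696 + p_m*0.223912 + p_d*0.014297] = 0.292590


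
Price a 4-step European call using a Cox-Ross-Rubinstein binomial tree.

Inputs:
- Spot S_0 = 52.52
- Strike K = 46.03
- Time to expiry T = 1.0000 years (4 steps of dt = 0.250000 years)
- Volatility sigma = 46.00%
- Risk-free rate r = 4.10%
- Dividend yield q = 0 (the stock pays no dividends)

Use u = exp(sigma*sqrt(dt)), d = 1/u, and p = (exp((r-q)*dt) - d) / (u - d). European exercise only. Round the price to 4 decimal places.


dt = T/N = 0.250000
u = exp(sigma*sqrt(dt)) = 1.258600; d = 1/u = 0.794534
p = (exp((r-q)*dt) - d) / (u - d) = 0.464953
Discount per step: exp(-r*dt) = 0.989802
Stock lattice S(k, i) with i counting down-moves:
  k=0: S(0,0) = 52.5200
  k=1: S(1,0) = 66.1017; S(1,1) = 41.7289
  k=2: S(2,0) = 83.1956; S(2,1) = 52.5200; S(2,2) = 33.1550
  k=3: S(3,0) = 104.7099; S(3,1) = 66.1017; S(3,2) = 41.7289; S(3,3) = 26.3428
  k=4: S(4,0) = 131.7879; S(4,1) = 83.1956; S(4,2) = 52.5200; S(4,3) = 33.1550; S(4,4) = 20.9302
Terminal payoffs V(N, i) = max(S_T - K, 0):
  V(4,0) = 85.757931; V(4,1) = 37.165566; V(4,2) = 6.490000; V(4,3) = 0.000000; V(4,4) = 0.000000
Backward induction: V(k, i) = exp(-r*dt) * [p * V(k+1, i) + (1-p) * V(k+1, i+1)].
  V(3,0) = exp(-r*dt) * [p*85.757931 + (1-p)*37.165566] = 59.149338
  V(3,1) = exp(-r*dt) * [p*37.165566 + (1-p)*6.490000] = 20.541070
  V(3,2) = exp(-r*dt) * [p*6.490000 + (1-p)*0.000000] = 2.986774
  V(3,3) = exp(-r*dt) * [p*0.000000 + (1-p)*0.000000] = 0.000000
  V(2,0) = exp(-r*dt) * [p*59.149338 + (1-p)*20.541070] = 38.099574
  V(2,1) = exp(-r*dt) * [p*20.541070 + (1-p)*2.986774] = 11.035008
  V(2,2) = exp(-r*dt) * [p*2.986774 + (1-p)*0.000000] = 1.374548
  V(1,0) = exp(-r*dt) * [p*38.099574 + (1-p)*11.035008] = 23.377906
  V(1,1) = exp(-r*dt) * [p*11.035008 + (1-p)*1.374548] = 5.806387
  V(0,0) = exp(-r*dt) * [p*23.377906 + (1-p)*5.806387] = 13.833793

Answer: Price = V(0,0) = 13.8338


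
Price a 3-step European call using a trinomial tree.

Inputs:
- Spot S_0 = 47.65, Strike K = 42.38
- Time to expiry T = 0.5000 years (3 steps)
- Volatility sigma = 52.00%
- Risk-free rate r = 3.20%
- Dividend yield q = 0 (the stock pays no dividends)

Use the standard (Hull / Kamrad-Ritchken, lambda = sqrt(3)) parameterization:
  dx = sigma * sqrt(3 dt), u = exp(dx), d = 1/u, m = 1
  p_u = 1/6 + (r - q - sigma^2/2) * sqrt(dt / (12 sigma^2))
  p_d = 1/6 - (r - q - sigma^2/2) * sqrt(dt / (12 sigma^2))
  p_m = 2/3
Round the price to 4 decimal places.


Answer: Price = V(0,0) = 9.9755

Derivation:
dt = T/N = 0.166667; dx = sigma*sqrt(3*dt) = 0.367696
u = exp(dx) = 1.444402; d = 1/u = 0.692328
p_u = 0.143278, p_m = 0.666667, p_d = 0.190056
Discount per step: exp(-r*dt) = 0.994681
Stock lattice S(k, j) with j the centered position index:
  k=0: S(0,+0) = 47.6500
  k=1: S(1,-1) = 32.9894; S(1,+0) = 47.6500; S(1,+1) = 68.8258
  k=2: S(2,-2) = 22.8395; S(2,-1) = 32.9894; S(2,+0) = 47.6500; S(2,+1) = 68.8258; S(2,+2) = 99.4121
  k=3: S(3,-3) = 15.8124; S(3,-2) = 22.8395; S(3,-1) = 32.9894; S(3,+0) = 47.6500; S(3,+1) = 68.8258; S(3,+2) = 99.4121; S(3,+3) = 143.5910
Terminal payoffs V(N, j) = max(S_T - K, 0):
  V(3,-3) = 0.000000; V(3,-2) = 0.000000; V(3,-1) = 0.000000; V(3,+0) = 5.270000; V(3,+1) = 26.445764; V(3,+2) = 57.032085; V(3,+3) = 101.211033
Backward induction: V(k, j) = exp(-r*dt) * [p_u * V(k+1, j+1) + p_m * V(k+1, j) + p_d * V(k+1, j-1)]
  V(2,-2) = exp(-r*dt) * [p_u*0.000000 + p_m*0.000000 + p_d*0.000000] = 0.000000
  V(2,-1) = exp(-r*dt) * [p_u*5.270000 + p_m*0.000000 + p_d*0.000000] = 0.751057
  V(2,+0) = exp(-r*dt) * [p_u*26.445764 + p_m*5.270000 + p_d*0.000000] = 7.263580
  V(2,+1) = exp(-r*dt) * [p_u*57.032085 + p_m*26.445764 + p_d*5.270000] = 26.660960
  V(2,+2) = exp(-r*dt) * [p_u*101.211033 + p_m*57.032085 + p_d*26.445764] = 57.242734
  V(1,-1) = exp(-r*dt) * [p_u*7.263580 + p_m*0.751057 + p_d*0.000000] = 1.533215
  V(1,+0) = exp(-r*dt) * [p_u*26.660960 + p_m*7.263580 + p_d*0.751057] = 8.758217
  V(1,+1) = exp(-r*dt) * [p_u*57.242734 + p_m*26.660960 + p_d*7.263580] = 27.210557
  V(0,+0) = exp(-r*dt) * [p_u*27.210557 + p_m*8.758217 + p_d*1.533215] = 9.975530


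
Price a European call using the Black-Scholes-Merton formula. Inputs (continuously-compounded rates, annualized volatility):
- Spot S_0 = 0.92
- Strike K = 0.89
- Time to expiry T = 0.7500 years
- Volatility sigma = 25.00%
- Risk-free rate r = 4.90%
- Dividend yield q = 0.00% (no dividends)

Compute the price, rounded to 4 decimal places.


Answer: Price = 0.1116

Derivation:
d1 = (ln(S/K) + (r - q + 0.5*sigma^2) * T) / (sigma * sqrt(T)) = 0.43111764
d2 = d1 - sigma * sqrt(T) = 0.21461129
exp(-rT) = 0.96391708; exp(-qT) = 1.00000000
C = S_0 * exp(-qT) * N(d1) - K * exp(-rT) * N(d2)
N(d1) = 0.66680858; N(d2) = 0.58496480
C = 0.9200 * 1.00000000 * 0.66680858 - 0.8900 * 0.96391708 * 0.58496480 = 0.1116


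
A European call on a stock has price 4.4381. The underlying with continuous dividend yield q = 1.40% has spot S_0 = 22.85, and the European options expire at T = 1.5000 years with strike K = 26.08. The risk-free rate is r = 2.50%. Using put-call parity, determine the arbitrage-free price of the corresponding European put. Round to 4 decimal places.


Answer: Put price = 7.1831

Derivation:
Put-call parity: C - P = S_0 * exp(-qT) - K * exp(-rT).
S_0 * exp(-qT) = 22.8500 * 0.97921896 = 22.37515334
K * exp(-rT) = 26.0800 * 0.96319442 = 25.12011041
P = C - S*exp(-qT) + K*exp(-rT)
P = 4.4381 - 22.37515334 + 25.12011041 = 7.1831


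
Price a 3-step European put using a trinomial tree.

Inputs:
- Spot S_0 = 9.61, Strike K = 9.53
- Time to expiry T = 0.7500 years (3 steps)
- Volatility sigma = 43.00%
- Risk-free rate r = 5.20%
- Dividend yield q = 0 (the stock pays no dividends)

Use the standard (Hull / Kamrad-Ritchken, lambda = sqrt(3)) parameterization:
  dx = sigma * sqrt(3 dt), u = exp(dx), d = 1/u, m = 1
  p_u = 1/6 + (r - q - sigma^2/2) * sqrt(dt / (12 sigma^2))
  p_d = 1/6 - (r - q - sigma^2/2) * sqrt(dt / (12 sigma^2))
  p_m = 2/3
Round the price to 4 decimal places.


dt = T/N = 0.250000; dx = sigma*sqrt(3*dt) = 0.372391
u = exp(dx) = 1.451200; d = 1/u = 0.689085
p_u = 0.153089, p_m = 0.666667, p_d = 0.180244
Discount per step: exp(-r*dt) = 0.987084
Stock lattice S(k, j) with j the centered position index:
  k=0: S(0,+0) = 9.6100
  k=1: S(1,-1) = 6.6221; S(1,+0) = 9.6100; S(1,+1) = 13.9460
  k=2: S(2,-2) = 4.5632; S(2,-1) = 6.6221; S(2,+0) = 9.6100; S(2,+1) = 13.9460; S(2,+2) = 20.2385
  k=3: S(3,-3) = 3.1444; S(3,-2) = 4.5632; S(3,-1) = 6.6221; S(3,+0) = 9.6100; S(3,+1) = 13.9460; S(3,+2) = 20.2385; S(3,+3) = 29.3701
Terminal payoffs V(N, j) = max(K - S_T, 0):
  V(3,-3) = 6.385574; V(3,-2) = 4.966808; V(3,-1) = 2.907895; V(3,+0) = 0.000000; V(3,+1) = 0.000000; V(3,+2) = 0.000000; V(3,+3) = 0.000000
Backward induction: V(k, j) = exp(-r*dt) * [p_u * V(k+1, j+1) + p_m * V(k+1, j) + p_d * V(k+1, j-1)]
  V(2,-2) = exp(-r*dt) * [p_u*2.907895 + p_m*4.966808 + p_d*6.385574] = 4.843954
  V(2,-1) = exp(-r*dt) * [p_u*0.000000 + p_m*2.907895 + p_d*4.966808] = 2.797235
  V(2,+0) = exp(-r*dt) * [p_u*0.000000 + p_m*0.000000 + p_d*2.907895] = 0.517362
  V(2,+1) = exp(-r*dt) * [p_u*0.000000 + p_m*0.000000 + p_d*0.000000] = 0.000000
  V(2,+2) = exp(-r*dt) * [p_u*0.000000 + p_m*0.000000 + p_d*0.000000] = 0.000000
  V(1,-1) = exp(-r*dt) * [p_u*0.517362 + p_m*2.797235 + p_d*4.843954] = 2.780736
  V(1,+0) = exp(-r*dt) * [p_u*0.000000 + p_m*0.517362 + p_d*2.797235] = 0.838128
  V(1,+1) = exp(-r*dt) * [p_u*0.000000 + p_m*0.000000 + p_d*0.517362] = 0.092047
  V(0,+0) = exp(-r*dt) * [p_u*0.092047 + p_m*0.838128 + p_d*2.780736] = 1.060183

Answer: Price = V(0,0) = 1.0602


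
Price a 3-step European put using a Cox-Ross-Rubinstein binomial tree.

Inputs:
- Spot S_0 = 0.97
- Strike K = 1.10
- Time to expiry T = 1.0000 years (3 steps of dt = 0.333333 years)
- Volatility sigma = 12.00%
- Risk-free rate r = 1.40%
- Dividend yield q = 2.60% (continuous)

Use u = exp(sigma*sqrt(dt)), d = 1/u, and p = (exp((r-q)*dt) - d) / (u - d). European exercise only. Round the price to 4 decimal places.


Answer: Price = V(0,0) = 0.1483

Derivation:
dt = T/N = 0.333333
u = exp(sigma*sqrt(dt)) = 1.071738; d = 1/u = 0.933063
p = (exp((r-q)*dt) - d) / (u - d) = 0.453900
Discount per step: exp(-r*dt) = 0.995344
Stock lattice S(k, i) with i counting down-moves:
  k=0: S(0,0) = 0.9700
  k=1: S(1,0) = 1.0396; S(1,1) = 0.9051
  k=2: S(2,0) = 1.1142; S(2,1) = 0.9700; S(2,2) = 0.8445
  k=3: S(3,0) = 1.1941; S(3,1) = 1.0396; S(3,2) = 0.9051; S(3,3) = 0.7880
Terminal payoffs V(N, i) = max(K - S_T, 0):
  V(3,0) = 0.000000; V(3,1) = 0.060414; V(3,2) = 0.194928; V(3,3) = 0.312038
Backward induction: V(k, i) = exp(-r*dt) * [p * V(k+1, i) + (1-p) * V(k+1, i+1)].
  V(2,0) = exp(-r*dt) * [p*0.000000 + (1-p)*0.060414] = 0.032838
  V(2,1) = exp(-r*dt) * [p*0.060414 + (1-p)*0.194928] = 0.133249
  V(2,2) = exp(-r*dt) * [p*0.194928 + (1-p)*0.312038] = 0.257677
  V(1,0) = exp(-r*dt) * [p*0.032838 + (1-p)*0.133249] = 0.087264
  V(1,1) = exp(-r*dt) * [p*0.133249 + (1-p)*0.257677] = 0.200262
  V(0,0) = exp(-r*dt) * [p*0.087264 + (1-p)*0.200262] = 0.148279


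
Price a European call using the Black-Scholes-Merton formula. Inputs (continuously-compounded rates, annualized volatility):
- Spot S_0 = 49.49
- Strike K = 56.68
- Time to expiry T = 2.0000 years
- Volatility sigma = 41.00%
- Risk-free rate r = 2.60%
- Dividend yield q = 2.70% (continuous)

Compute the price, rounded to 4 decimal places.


d1 = (ln(S/K) + (r - q + 0.5*sigma^2) * T) / (sigma * sqrt(T)) = 0.05251426
d2 = d1 - sigma * sqrt(T) = -0.52731330
exp(-rT) = 0.94932887; exp(-qT) = 0.94743211
C = S_0 * exp(-qT) * N(d1) - K * exp(-rT) * N(d2)
N(d1) = 0.52094053; N(d2) = 0.29898802
C = 49.4900 * 0.94743211 * 0.52094053 - 56.6800 * 0.94932887 * 0.29898802 = 8.3381

Answer: Price = 8.3381


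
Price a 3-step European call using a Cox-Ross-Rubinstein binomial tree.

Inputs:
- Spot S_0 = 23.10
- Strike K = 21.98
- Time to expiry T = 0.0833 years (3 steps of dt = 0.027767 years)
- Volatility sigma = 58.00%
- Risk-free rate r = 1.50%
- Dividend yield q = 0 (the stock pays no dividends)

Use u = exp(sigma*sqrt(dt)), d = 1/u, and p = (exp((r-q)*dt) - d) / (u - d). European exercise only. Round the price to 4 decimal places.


Answer: Price = V(0,0) = 2.2076

Derivation:
dt = T/N = 0.027767
u = exp(sigma*sqrt(dt)) = 1.101472; d = 1/u = 0.907876
p = (exp((r-q)*dt) - d) / (u - d) = 0.478009
Discount per step: exp(-r*dt) = 0.999584
Stock lattice S(k, i) with i counting down-moves:
  k=0: S(0,0) = 23.1000
  k=1: S(1,0) = 25.4440; S(1,1) = 20.9719
  k=2: S(2,0) = 28.0258; S(2,1) = 23.1000; S(2,2) = 19.0399
  k=3: S(3,0) = 30.8697; S(3,1) = 25.4440; S(3,2) = 20.9719; S(3,3) = 17.2859
Terminal payoffs V(N, i) = max(S_T - K, 0):
  V(3,0) = 8.889684; V(3,1) = 3.464000; V(3,2) = 0.000000; V(3,3) = 0.000000
Backward induction: V(k, i) = exp(-r*dt) * [p * V(k+1, i) + (1-p) * V(k+1, i+1)].
  V(2,0) = exp(-r*dt) * [p*8.889684 + (1-p)*3.464000] = 6.055002
  V(2,1) = exp(-r*dt) * [p*3.464000 + (1-p)*0.000000] = 1.655133
  V(2,2) = exp(-r*dt) * [p*0.000000 + (1-p)*0.000000] = 0.000000
  V(1,0) = exp(-r*dt) * [p*6.055002 + (1-p)*1.655133] = 3.756744
  V(1,1) = exp(-r*dt) * [p*1.655133 + (1-p)*0.000000] = 0.790839
  V(0,0) = exp(-r*dt) * [p*3.756744 + (1-p)*0.790839] = 2.207648


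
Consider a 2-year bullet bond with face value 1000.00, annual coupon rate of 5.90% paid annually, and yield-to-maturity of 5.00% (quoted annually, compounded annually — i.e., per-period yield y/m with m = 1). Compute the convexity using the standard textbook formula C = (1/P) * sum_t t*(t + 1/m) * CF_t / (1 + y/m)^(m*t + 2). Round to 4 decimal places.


Coupon per period c = face * coupon_rate / m = 59.000000
Periods per year m = 1; per-period yield y/m = 0.050000
Number of cashflows N = 2
Cashflows (t years, CF_t, discount factor 1/(1+y/m)^(m*t), PV):
  t = 1.0000: CF_t = 59.000000, DF = 0.952381, PV = 56.190476
  t = 2.0000: CF_t = 1059.000000, DF = 0.907029, PV = 960.544218
Price P = sum_t PV_t = 1016.734694
Convexity numerator sum_t t*(t + 1/m) * CF_t / (1+y/m)^(m*t + 2):
  t = 1.0000: term = 101.932837
  t = 2.0000: term = 5227.451525
Convexity = (1/P) * sum = 5329.384361 / 1016.734694 = 5.241667

Answer: Convexity = 5.2417


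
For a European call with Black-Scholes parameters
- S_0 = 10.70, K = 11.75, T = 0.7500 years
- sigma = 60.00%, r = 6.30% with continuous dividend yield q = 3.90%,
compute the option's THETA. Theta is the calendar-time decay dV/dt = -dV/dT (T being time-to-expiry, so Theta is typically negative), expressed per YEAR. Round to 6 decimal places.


d1 = 0.1142970722; d2 = -0.4053181700
phi(d1) = 0.3963449173; exp(-qT) = 0.9711736407; exp(-rT) = 0.9538489056
Theta = -S*exp(-qT)*phi(d1)*sigma/(2*sqrt(T)) - r*K*exp(-rT)*N(d2) + q*S*exp(-qT)*N(d1)
N(d1) = 0.5454988483; N(d2) = 0.3426218261; sqrt(T) = 0.8660254038
Term 1 = -10.7000 * 0.9711736407 * 0.3963449173 * 0.6000 / (2 * 0.8660254038) = -1.4267391558
Term 2 = -0.0630 * 11.7500 * 0.9538489056 * 0.3426218261 = -0.2419206982
Term 3 = 0.0390 * 10.7000 * 0.9711736407 * 0.5454988483 = 0.2210747330
Theta = -1.4267391558 + (-0.2419206982) + (0.2210747330) = -1.447585

Answer: Theta = -1.447585


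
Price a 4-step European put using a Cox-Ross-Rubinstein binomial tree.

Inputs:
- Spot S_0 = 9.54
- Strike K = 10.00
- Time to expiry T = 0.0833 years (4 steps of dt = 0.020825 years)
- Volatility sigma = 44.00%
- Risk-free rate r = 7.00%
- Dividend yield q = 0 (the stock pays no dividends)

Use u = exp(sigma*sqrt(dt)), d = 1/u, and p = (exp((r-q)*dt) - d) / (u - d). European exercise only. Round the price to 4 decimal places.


dt = T/N = 0.020825
u = exp(sigma*sqrt(dt)) = 1.065555; d = 1/u = 0.938478
p = (exp((r-q)*dt) - d) / (u - d) = 0.495611
Discount per step: exp(-r*dt) = 0.998543
Stock lattice S(k, i) with i counting down-moves:
  k=0: S(0,0) = 9.5400
  k=1: S(1,0) = 10.1654; S(1,1) = 8.9531
  k=2: S(2,0) = 10.8318; S(2,1) = 9.5400; S(2,2) = 8.4023
  k=3: S(3,0) = 11.5419; S(3,1) = 10.1654; S(3,2) = 8.9531; S(3,3) = 7.8853
  k=4: S(4,0) = 12.2985; S(4,1) = 10.8318; S(4,2) = 9.5400; S(4,3) = 8.4023; S(4,4) = 7.4002
Terminal payoffs V(N, i) = max(K - S_T, 0):
  V(4,0) = 0.000000; V(4,1) = 0.000000; V(4,2) = 0.460000; V(4,3) = 1.597731; V(4,4) = 2.599777
Backward induction: V(k, i) = exp(-r*dt) * [p * V(k+1, i) + (1-p) * V(k+1, i+1)].
  V(3,0) = exp(-r*dt) * [p*0.000000 + (1-p)*0.000000] = 0.000000
  V(3,1) = exp(-r*dt) * [p*0.000000 + (1-p)*0.460000] = 0.231681
  V(3,2) = exp(-r*dt) * [p*0.460000 + (1-p)*1.597731] = 1.032353
  V(3,3) = exp(-r*dt) * [p*1.597731 + (1-p)*2.599777] = 2.100088
  V(2,0) = exp(-r*dt) * [p*0.000000 + (1-p)*0.231681] = 0.116687
  V(2,1) = exp(-r*dt) * [p*0.231681 + (1-p)*1.032353] = 0.634605
  V(2,2) = exp(-r*dt) * [p*1.032353 + (1-p)*2.100088] = 1.568618
  V(1,0) = exp(-r*dt) * [p*0.116687 + (1-p)*0.634605] = 0.377369
  V(1,1) = exp(-r*dt) * [p*0.634605 + (1-p)*1.568618] = 1.104100
  V(0,0) = exp(-r*dt) * [p*0.377369 + (1-p)*1.104100] = 0.742840

Answer: Price = V(0,0) = 0.7428


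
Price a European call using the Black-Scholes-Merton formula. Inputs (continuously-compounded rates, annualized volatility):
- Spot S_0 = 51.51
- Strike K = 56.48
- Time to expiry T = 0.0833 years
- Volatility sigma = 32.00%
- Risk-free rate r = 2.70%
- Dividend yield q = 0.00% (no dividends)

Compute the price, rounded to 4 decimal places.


d1 = (ln(S/K) + (r - q + 0.5*sigma^2) * T) / (sigma * sqrt(T)) = -0.92679542
d2 = d1 - sigma * sqrt(T) = -1.01915299
exp(-rT) = 0.99775343; exp(-qT) = 1.00000000
C = S_0 * exp(-qT) * N(d1) - K * exp(-rT) * N(d2)
N(d1) = 0.17701638; N(d2) = 0.15406517
C = 51.5100 * 1.00000000 * 0.17701638 - 56.4800 * 0.99775343 * 0.15406517 = 0.4361

Answer: Price = 0.4361


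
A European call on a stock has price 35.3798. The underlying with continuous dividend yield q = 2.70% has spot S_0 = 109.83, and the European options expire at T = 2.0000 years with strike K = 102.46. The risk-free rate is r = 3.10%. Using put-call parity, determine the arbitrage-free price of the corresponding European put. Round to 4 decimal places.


Answer: Put price = 27.6237

Derivation:
Put-call parity: C - P = S_0 * exp(-qT) - K * exp(-rT).
S_0 * exp(-qT) = 109.8300 * 0.94743211 = 104.05646826
K * exp(-rT) = 102.4600 * 0.93988289 = 96.30040058
P = C - S*exp(-qT) + K*exp(-rT)
P = 35.3798 - 104.05646826 + 96.30040058 = 27.6237


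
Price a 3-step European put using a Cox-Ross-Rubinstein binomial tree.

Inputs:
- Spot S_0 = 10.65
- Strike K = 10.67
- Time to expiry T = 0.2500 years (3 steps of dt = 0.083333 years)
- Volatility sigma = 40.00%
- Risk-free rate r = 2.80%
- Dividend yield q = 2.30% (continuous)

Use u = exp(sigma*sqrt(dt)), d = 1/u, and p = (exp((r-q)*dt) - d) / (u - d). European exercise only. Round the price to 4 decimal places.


dt = T/N = 0.083333
u = exp(sigma*sqrt(dt)) = 1.122401; d = 1/u = 0.890947
p = (exp((r-q)*dt) - d) / (u - d) = 0.472965
Discount per step: exp(-r*dt) = 0.997669
Stock lattice S(k, i) with i counting down-moves:
  k=0: S(0,0) = 10.6500
  k=1: S(1,0) = 11.9536; S(1,1) = 9.4886
  k=2: S(2,0) = 13.4167; S(2,1) = 10.6500; S(2,2) = 8.4538
  k=3: S(3,0) = 15.0589; S(3,1) = 11.9536; S(3,2) = 9.4886; S(3,3) = 7.5319
Terminal payoffs V(N, i) = max(K - S_T, 0):
  V(3,0) = 0.000000; V(3,1) = 0.000000; V(3,2) = 1.181412; V(3,3) = 3.138082
Backward induction: V(k, i) = exp(-r*dt) * [p * V(k+1, i) + (1-p) * V(k+1, i+1)].
  V(2,0) = exp(-r*dt) * [p*0.000000 + (1-p)*0.000000] = 0.000000
  V(2,1) = exp(-r*dt) * [p*0.000000 + (1-p)*1.181412] = 0.621194
  V(2,2) = exp(-r*dt) * [p*1.181412 + (1-p)*3.138082] = 2.207488
  V(1,0) = exp(-r*dt) * [p*0.000000 + (1-p)*0.621194] = 0.326628
  V(1,1) = exp(-r*dt) * [p*0.621194 + (1-p)*2.207488] = 1.453830
  V(0,0) = exp(-r*dt) * [p*0.326628 + (1-p)*1.453830] = 0.918557

Answer: Price = V(0,0) = 0.9186


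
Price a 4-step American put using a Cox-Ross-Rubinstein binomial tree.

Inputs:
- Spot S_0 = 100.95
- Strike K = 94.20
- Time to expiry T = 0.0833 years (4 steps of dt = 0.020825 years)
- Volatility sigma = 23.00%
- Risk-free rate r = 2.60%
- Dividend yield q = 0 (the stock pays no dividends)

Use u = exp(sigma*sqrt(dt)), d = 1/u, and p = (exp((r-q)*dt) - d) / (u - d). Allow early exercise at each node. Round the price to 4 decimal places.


dt = T/N = 0.020825
u = exp(sigma*sqrt(dt)) = 1.033748; d = 1/u = 0.967354
p = (exp((r-q)*dt) - d) / (u - d) = 0.499860
Discount per step: exp(-r*dt) = 0.999459
Stock lattice S(k, i) with i counting down-moves:
  k=0: S(0,0) = 100.9500
  k=1: S(1,0) = 104.3569; S(1,1) = 97.6544
  k=2: S(2,0) = 107.8787; S(2,1) = 100.9500; S(2,2) = 94.4663
  k=3: S(3,0) = 111.5194; S(3,1) = 104.3569; S(3,2) = 97.6544; S(3,3) = 91.3823
  k=4: S(4,0) = 115.2829; S(4,1) = 107.8787; S(4,2) = 100.9500; S(4,3) = 94.4663; S(4,4) = 88.3991
Terminal payoffs V(N, i) = max(K - S_T, 0):
  V(4,0) = 0.000000; V(4,1) = 0.000000; V(4,2) = 0.000000; V(4,3) = 0.000000; V(4,4) = 5.800939
Backward induction: V(k, i) = exp(-r*dt) * [p * V(k+1, i) + (1-p) * V(k+1, i+1)]; then take max(V_cont, immediate exercise) for American.
  V(3,0) = exp(-r*dt) * [p*0.000000 + (1-p)*0.000000] = 0.000000; exercise = 0.000000; V(3,0) = max -> 0.000000
  V(3,1) = exp(-r*dt) * [p*0.000000 + (1-p)*0.000000] = 0.000000; exercise = 0.000000; V(3,1) = max -> 0.000000
  V(3,2) = exp(-r*dt) * [p*0.000000 + (1-p)*0.000000] = 0.000000; exercise = 0.000000; V(3,2) = max -> 0.000000
  V(3,3) = exp(-r*dt) * [p*0.000000 + (1-p)*5.800939] = 2.899710; exercise = 2.817651; V(3,3) = max -> 2.899710
  V(2,0) = exp(-r*dt) * [p*0.000000 + (1-p)*0.000000] = 0.000000; exercise = 0.000000; V(2,0) = max -> 0.000000
  V(2,1) = exp(-r*dt) * [p*0.000000 + (1-p)*0.000000] = 0.000000; exercise = 0.000000; V(2,1) = max -> 0.000000
  V(2,2) = exp(-r*dt) * [p*0.000000 + (1-p)*2.899710] = 1.449475; exercise = 0.000000; V(2,2) = max -> 1.449475
  V(1,0) = exp(-r*dt) * [p*0.000000 + (1-p)*0.000000] = 0.000000; exercise = 0.000000; V(1,0) = max -> 0.000000
  V(1,1) = exp(-r*dt) * [p*0.000000 + (1-p)*1.449475] = 0.724548; exercise = 0.000000; V(1,1) = max -> 0.724548
  V(0,0) = exp(-r*dt) * [p*0.000000 + (1-p)*0.724548] = 0.362179; exercise = 0.000000; V(0,0) = max -> 0.362179

Answer: Price = V(0,0) = 0.3622


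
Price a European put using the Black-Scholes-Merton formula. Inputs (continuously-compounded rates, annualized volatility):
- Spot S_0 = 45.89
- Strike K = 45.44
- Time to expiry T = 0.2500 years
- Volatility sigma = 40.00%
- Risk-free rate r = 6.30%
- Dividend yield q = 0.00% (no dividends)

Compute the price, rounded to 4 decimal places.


d1 = (ln(S/K) + (r - q + 0.5*sigma^2) * T) / (sigma * sqrt(T)) = 0.22802227
d2 = d1 - sigma * sqrt(T) = 0.02802227
exp(-rT) = 0.98437338; exp(-qT) = 1.00000000
P = K * exp(-rT) * N(-d2) - S_0 * exp(-qT) * N(-d1)
N(-d1) = 0.40981446; N(-d2) = 0.48882219
P = 45.4400 * 0.98437338 * 0.48882219 - 45.8900 * 1.00000000 * 0.40981446 = 3.0586

Answer: Price = 3.0586


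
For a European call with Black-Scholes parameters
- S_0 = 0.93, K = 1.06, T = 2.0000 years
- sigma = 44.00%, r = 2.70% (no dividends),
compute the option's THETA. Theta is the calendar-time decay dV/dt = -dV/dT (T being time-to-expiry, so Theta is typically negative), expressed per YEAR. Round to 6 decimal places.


Answer: Theta = -0.065710

Derivation:
d1 = 0.1876410680; d2 = -0.4346128994
phi(d1) = 0.3919805262; exp(-qT) = 1.0000000000; exp(-rT) = 0.9474321065
Theta = -S*exp(-qT)*phi(d1)*sigma/(2*sqrt(T)) - r*K*exp(-rT)*N(d2) + q*S*exp(-qT)*N(d1)
N(d1) = 0.5744209848; N(d2) = 0.3319217152; sqrt(T) = 1.4142135624
Term 1 = -0.9300 * 1.0000000000 * 0.3919805262 * 0.4400 / (2 * 1.4142135624) = -0.0567094092
Term 2 = -0.0270 * 1.0600 * 0.9474321065 * 0.3319217152 = -0.0090002256
Term 3 = 0 (no dividend yield, q = 0)
Theta = -0.0567094092 + (-0.0090002256) + (0.0000000000) = -0.065710


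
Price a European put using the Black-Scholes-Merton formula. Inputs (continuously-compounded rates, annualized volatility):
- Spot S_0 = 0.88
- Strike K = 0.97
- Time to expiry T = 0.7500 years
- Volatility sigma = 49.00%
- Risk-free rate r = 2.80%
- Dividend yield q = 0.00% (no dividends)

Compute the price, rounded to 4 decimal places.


Answer: Price = 0.1911

Derivation:
d1 = (ln(S/K) + (r - q + 0.5*sigma^2) * T) / (sigma * sqrt(T)) = 0.03219808
d2 = d1 - sigma * sqrt(T) = -0.39215436
exp(-rT) = 0.97921896; exp(-qT) = 1.00000000
P = K * exp(-rT) * N(-d2) - S_0 * exp(-qT) * N(-d1)
N(-d1) = 0.48715704; N(-d2) = 0.65252792
P = 0.9700 * 0.97921896 * 0.65252792 - 0.8800 * 1.00000000 * 0.48715704 = 0.1911


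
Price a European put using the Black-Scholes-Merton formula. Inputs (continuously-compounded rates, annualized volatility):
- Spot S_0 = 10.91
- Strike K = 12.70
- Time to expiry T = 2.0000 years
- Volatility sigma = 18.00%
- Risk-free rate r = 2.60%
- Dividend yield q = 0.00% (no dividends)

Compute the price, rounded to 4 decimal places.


d1 = (ln(S/K) + (r - q + 0.5*sigma^2) * T) / (sigma * sqrt(T)) = -0.26525223
d2 = d1 - sigma * sqrt(T) = -0.51981067
exp(-rT) = 0.94932887; exp(-qT) = 1.00000000
P = K * exp(-rT) * N(-d2) - S_0 * exp(-qT) * N(-d1)
N(-d1) = 0.60459242; N(-d2) = 0.69840223
P = 12.7000 * 0.94932887 * 0.69840223 - 10.9100 * 1.00000000 * 0.60459242 = 1.8242

Answer: Price = 1.8242


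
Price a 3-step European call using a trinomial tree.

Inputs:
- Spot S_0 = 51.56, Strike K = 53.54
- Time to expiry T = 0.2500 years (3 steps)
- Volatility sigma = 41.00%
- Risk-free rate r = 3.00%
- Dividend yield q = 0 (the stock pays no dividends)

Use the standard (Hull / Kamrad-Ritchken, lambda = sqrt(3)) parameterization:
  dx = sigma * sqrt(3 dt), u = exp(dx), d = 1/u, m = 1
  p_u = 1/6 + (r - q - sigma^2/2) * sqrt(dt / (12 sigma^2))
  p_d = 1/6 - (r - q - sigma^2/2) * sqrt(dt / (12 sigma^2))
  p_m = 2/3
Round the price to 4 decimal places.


dt = T/N = 0.083333; dx = sigma*sqrt(3*dt) = 0.205000
u = exp(dx) = 1.227525; d = 1/u = 0.814647
p_u = 0.155681, p_m = 0.666667, p_d = 0.177652
Discount per step: exp(-r*dt) = 0.997503
Stock lattice S(k, j) with j the centered position index:
  k=0: S(0,+0) = 51.5600
  k=1: S(1,-1) = 42.0032; S(1,+0) = 51.5600; S(1,+1) = 63.2912
  k=2: S(2,-2) = 34.2178; S(2,-1) = 42.0032; S(2,+0) = 51.5600; S(2,+1) = 63.2912; S(2,+2) = 77.6915
  k=3: S(3,-3) = 27.8754; S(3,-2) = 34.2178; S(3,-1) = 42.0032; S(3,+0) = 51.5600; S(3,+1) = 63.2912; S(3,+2) = 77.6915; S(3,+3) = 95.3683
Terminal payoffs V(N, j) = max(S_T - K, 0):
  V(3,-3) = 0.000000; V(3,-2) = 0.000000; V(3,-1) = 0.000000; V(3,+0) = 0.000000; V(3,+1) = 9.751192; V(3,+2) = 24.151525; V(3,+3) = 41.828294
Backward induction: V(k, j) = exp(-r*dt) * [p_u * V(k+1, j+1) + p_m * V(k+1, j) + p_d * V(k+1, j-1)]
  V(2,-2) = exp(-r*dt) * [p_u*0.000000 + p_m*0.000000 + p_d*0.000000] = 0.000000
  V(2,-1) = exp(-r*dt) * [p_u*0.000000 + p_m*0.000000 + p_d*0.000000] = 0.000000
  V(2,+0) = exp(-r*dt) * [p_u*9.751192 + p_m*0.000000 + p_d*0.000000] = 1.514284
  V(2,+1) = exp(-r*dt) * [p_u*24.151525 + p_m*9.751192 + p_d*0.000000] = 10.235106
  V(2,+2) = exp(-r*dt) * [p_u*41.828294 + p_m*24.151525 + p_d*9.751192] = 24.284419
  V(1,-1) = exp(-r*dt) * [p_u*1.514284 + p_m*0.000000 + p_d*0.000000] = 0.235156
  V(1,+0) = exp(-r*dt) * [p_u*10.235106 + p_m*1.514284 + p_d*0.000000] = 2.596434
  V(1,+1) = exp(-r*dt) * [p_u*24.284419 + p_m*10.235106 + p_d*1.514284] = 10.845892
  V(0,+0) = exp(-r*dt) * [p_u*10.845892 + p_m*2.596434 + p_d*0.235156] = 3.452588

Answer: Price = V(0,0) = 3.4526


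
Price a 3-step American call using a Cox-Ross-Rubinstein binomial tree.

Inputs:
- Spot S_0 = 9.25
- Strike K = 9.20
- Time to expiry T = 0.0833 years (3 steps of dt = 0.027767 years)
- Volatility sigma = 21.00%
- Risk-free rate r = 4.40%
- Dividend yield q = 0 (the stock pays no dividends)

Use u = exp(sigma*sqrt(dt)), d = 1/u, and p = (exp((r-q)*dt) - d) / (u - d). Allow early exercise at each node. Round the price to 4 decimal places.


Answer: Price = V(0,0) = 0.2850

Derivation:
dt = T/N = 0.027767
u = exp(sigma*sqrt(dt)) = 1.035612; d = 1/u = 0.965612
p = (exp((r-q)*dt) - d) / (u - d) = 0.508717
Discount per step: exp(-r*dt) = 0.998779
Stock lattice S(k, i) with i counting down-moves:
  k=0: S(0,0) = 9.2500
  k=1: S(1,0) = 9.5794; S(1,1) = 8.9319
  k=2: S(2,0) = 9.9206; S(2,1) = 9.2500; S(2,2) = 8.6248
  k=3: S(3,0) = 10.2739; S(3,1) = 9.5794; S(3,2) = 8.9319; S(3,3) = 8.3282
Terminal payoffs V(N, i) = max(S_T - K, 0):
  V(3,0) = 1.073857; V(3,1) = 0.379415; V(3,2) = 0.000000; V(3,3) = 0.000000
Backward induction: V(k, i) = exp(-r*dt) * [p * V(k+1, i) + (1-p) * V(k+1, i+1)]; then take max(V_cont, immediate exercise) for American.
  V(2,0) = exp(-r*dt) * [p*1.073857 + (1-p)*0.379415] = 0.731795; exercise = 0.720562; V(2,0) = max -> 0.731795
  V(2,1) = exp(-r*dt) * [p*0.379415 + (1-p)*0.000000] = 0.192779; exercise = 0.050000; V(2,1) = max -> 0.192779
  V(2,2) = exp(-r*dt) * [p*0.000000 + (1-p)*0.000000] = 0.000000; exercise = 0.000000; V(2,2) = max -> 0.000000
  V(1,0) = exp(-r*dt) * [p*0.731795 + (1-p)*0.192779] = 0.466415; exercise = 0.379415; V(1,0) = max -> 0.466415
  V(1,1) = exp(-r*dt) * [p*0.192779 + (1-p)*0.000000] = 0.097950; exercise = 0.000000; V(1,1) = max -> 0.097950
  V(0,0) = exp(-r*dt) * [p*0.466415 + (1-p)*0.097950] = 0.285046; exercise = 0.050000; V(0,0) = max -> 0.285046


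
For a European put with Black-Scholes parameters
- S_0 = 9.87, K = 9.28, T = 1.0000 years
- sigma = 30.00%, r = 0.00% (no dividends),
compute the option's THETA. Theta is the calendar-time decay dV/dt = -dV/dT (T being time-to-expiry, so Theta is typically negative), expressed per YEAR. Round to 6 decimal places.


d1 = 0.3554610222; d2 = 0.0554610222
phi(d1) = 0.3745182287; exp(-qT) = 1.0000000000; exp(-rT) = 1.0000000000
Theta = -S*exp(-qT)*phi(d1)*sigma/(2*sqrt(T)) + r*K*exp(-rT)*N(-d2) - q*S*exp(-qT)*N(-d1)
N(-d1) = 0.3611221203; N(-d2) = 0.4778855910; sqrt(T) = 1.0000000000
Term 1 = -9.8700 * 1.0000000000 * 0.3745182287 * 0.3000 / (2 * 1.0000000000) = -0.5544742376
Term 2 = 0.0000 * 9.2800 * 1.0000000000 * 0.4778855910 = 0.0000000000
Term 3 = 0 (no dividend yield, q = 0)
Theta = -0.5544742376 + (0.0000000000) + (0.0000000000) = -0.554474

Answer: Theta = -0.554474


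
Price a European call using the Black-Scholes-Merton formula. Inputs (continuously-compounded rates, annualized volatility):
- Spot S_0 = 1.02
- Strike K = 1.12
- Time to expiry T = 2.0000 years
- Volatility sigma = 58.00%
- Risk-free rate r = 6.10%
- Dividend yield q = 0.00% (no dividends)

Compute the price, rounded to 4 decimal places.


d1 = (ln(S/K) + (r - q + 0.5*sigma^2) * T) / (sigma * sqrt(T)) = 0.44483593
d2 = d1 - sigma * sqrt(T) = -0.37540794
exp(-rT) = 0.88514837; exp(-qT) = 1.00000000
C = S_0 * exp(-qT) * N(d1) - K * exp(-rT) * N(d2)
N(d1) = 0.67178084; N(d2) = 0.35367855
C = 1.0200 * 1.00000000 * 0.67178084 - 1.1200 * 0.88514837 * 0.35367855 = 0.3346

Answer: Price = 0.3346


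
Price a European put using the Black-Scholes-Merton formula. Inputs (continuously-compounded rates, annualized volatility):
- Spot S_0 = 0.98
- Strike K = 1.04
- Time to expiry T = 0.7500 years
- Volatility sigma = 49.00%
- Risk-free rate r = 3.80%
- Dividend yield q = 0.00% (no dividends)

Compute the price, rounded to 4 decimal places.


Answer: Price = 0.1831

Derivation:
d1 = (ln(S/K) + (r - q + 0.5*sigma^2) * T) / (sigma * sqrt(T)) = 0.13930420
d2 = d1 - sigma * sqrt(T) = -0.28504824
exp(-rT) = 0.97190229; exp(-qT) = 1.00000000
P = K * exp(-rT) * N(-d2) - S_0 * exp(-qT) * N(-d1)
N(-d1) = 0.44460488; N(-d2) = 0.61219641
P = 1.0400 * 0.97190229 * 0.61219641 - 0.9800 * 1.00000000 * 0.44460488 = 0.1831
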